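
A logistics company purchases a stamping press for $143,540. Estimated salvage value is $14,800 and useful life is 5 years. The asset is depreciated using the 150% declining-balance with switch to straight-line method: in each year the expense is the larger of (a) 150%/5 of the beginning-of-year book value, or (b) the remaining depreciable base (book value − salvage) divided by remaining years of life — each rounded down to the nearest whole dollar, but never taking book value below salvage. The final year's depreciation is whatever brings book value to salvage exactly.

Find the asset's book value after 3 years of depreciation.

$49,235

Depreciable base = $143,540 − $14,800 = $128,740.
Year 1: DB = ⌊$143,540 × 150%/5⌋ = $43,062; SL = ⌊$128,740/5⌋ = $25,748 → take DB $43,062. Book value $100,478.
Year 2: DB = ⌊$100,478 × 150%/5⌋ = $30,143; SL = ⌊$85,678/4⌋ = $21,419 → take DB $30,143. Book value $70,335.
Year 3: DB = ⌊$70,335 × 150%/5⌋ = $21,100; SL = ⌊$55,535/3⌋ = $18,511 → take DB $21,100. Book value $49,235.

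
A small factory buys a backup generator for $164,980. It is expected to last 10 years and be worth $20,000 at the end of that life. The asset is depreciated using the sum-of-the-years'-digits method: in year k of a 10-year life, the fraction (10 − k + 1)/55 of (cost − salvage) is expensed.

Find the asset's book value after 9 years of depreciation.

Depreciable base = $164,980 − $20,000 = $144,980.
Sum of the years' digits = 10+9+8+7+6+5+4+3+2+1 = 55.
Year 1: $144,980 × 10/55 = $26,360. Book value $138,620.
Year 2: $144,980 × 9/55 = $23,724. Book value $114,896.
Year 3: $144,980 × 8/55 = $21,088. Book value $93,808.
Year 4: $144,980 × 7/55 = $18,452. Book value $75,356.
Year 5: $144,980 × 6/55 = $15,816. Book value $59,540.
Year 6: $144,980 × 5/55 = $13,180. Book value $46,360.
Year 7: $144,980 × 4/55 = $10,544. Book value $35,816.
Year 8: $144,980 × 3/55 = $7,908. Book value $27,908.
Year 9: $144,980 × 2/55 = $5,272. Book value $22,636.

$22,636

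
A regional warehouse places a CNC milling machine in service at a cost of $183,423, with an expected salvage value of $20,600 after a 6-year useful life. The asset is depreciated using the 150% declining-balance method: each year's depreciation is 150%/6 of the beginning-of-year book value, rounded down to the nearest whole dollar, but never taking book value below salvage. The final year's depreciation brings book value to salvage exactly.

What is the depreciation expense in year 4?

Depreciable base = $183,423 − $20,600 = $162,823.
Year 1: ⌊$183,423 × 150%/6⌋ = $45,855. Book value $137,568.
Year 2: ⌊$137,568 × 150%/6⌋ = $34,392. Book value $103,176.
Year 3: ⌊$103,176 × 150%/6⌋ = $25,794. Book value $77,382.
Year 4: ⌊$77,382 × 150%/6⌋ = $19,345. Book value $58,037.

$19,345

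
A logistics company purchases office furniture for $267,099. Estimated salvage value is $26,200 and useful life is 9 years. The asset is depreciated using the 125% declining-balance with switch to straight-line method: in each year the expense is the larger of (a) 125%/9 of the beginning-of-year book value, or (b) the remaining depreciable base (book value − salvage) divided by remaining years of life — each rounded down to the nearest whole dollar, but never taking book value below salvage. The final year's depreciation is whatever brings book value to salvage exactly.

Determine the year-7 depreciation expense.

$24,058

Depreciable base = $267,099 − $26,200 = $240,899.
Year 1: DB = ⌊$267,099 × 125%/9⌋ = $37,097; SL = ⌊$240,899/9⌋ = $26,766 → take DB $37,097. Book value $230,002.
Year 2: DB = ⌊$230,002 × 125%/9⌋ = $31,944; SL = ⌊$203,802/8⌋ = $25,475 → take DB $31,944. Book value $198,058.
Year 3: DB = ⌊$198,058 × 125%/9⌋ = $27,508; SL = ⌊$171,858/7⌋ = $24,551 → take DB $27,508. Book value $170,550.
Year 4: DB = ⌊$170,550 × 125%/9⌋ = $23,687; SL = ⌊$144,350/6⌋ = $24,058 → take SL $24,058. Book value $146,492.
Year 5: DB = ⌊$146,492 × 125%/9⌋ = $20,346; SL = ⌊$120,292/5⌋ = $24,058 → take SL $24,058. Book value $122,434.
Year 6: DB = ⌊$122,434 × 125%/9⌋ = $17,004; SL = ⌊$96,234/4⌋ = $24,058 → take SL $24,058. Book value $98,376.
Year 7: DB = ⌊$98,376 × 125%/9⌋ = $13,663; SL = ⌊$72,176/3⌋ = $24,058 → take SL $24,058. Book value $74,318.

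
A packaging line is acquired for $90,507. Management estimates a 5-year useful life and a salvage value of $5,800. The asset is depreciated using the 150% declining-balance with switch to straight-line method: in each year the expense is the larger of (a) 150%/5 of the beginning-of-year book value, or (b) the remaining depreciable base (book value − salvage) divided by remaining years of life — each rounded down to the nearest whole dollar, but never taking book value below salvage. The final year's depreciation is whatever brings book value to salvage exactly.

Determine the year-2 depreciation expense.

Depreciable base = $90,507 − $5,800 = $84,707.
Year 1: DB = ⌊$90,507 × 150%/5⌋ = $27,152; SL = ⌊$84,707/5⌋ = $16,941 → take DB $27,152. Book value $63,355.
Year 2: DB = ⌊$63,355 × 150%/5⌋ = $19,006; SL = ⌊$57,555/4⌋ = $14,388 → take DB $19,006. Book value $44,349.

$19,006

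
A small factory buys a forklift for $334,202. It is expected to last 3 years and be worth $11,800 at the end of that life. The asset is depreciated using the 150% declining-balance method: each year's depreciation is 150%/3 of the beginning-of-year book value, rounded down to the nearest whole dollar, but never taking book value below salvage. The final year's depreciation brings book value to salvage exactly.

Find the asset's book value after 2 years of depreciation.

$83,551

Depreciable base = $334,202 − $11,800 = $322,402.
Year 1: ⌊$334,202 × 150%/3⌋ = $167,101. Book value $167,101.
Year 2: ⌊$167,101 × 150%/3⌋ = $83,550. Book value $83,551.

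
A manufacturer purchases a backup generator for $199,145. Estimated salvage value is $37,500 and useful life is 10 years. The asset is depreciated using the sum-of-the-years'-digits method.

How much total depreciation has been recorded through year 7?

$144,011

Depreciable base = $199,145 − $37,500 = $161,645.
Sum of the years' digits = 10+9+8+7+6+5+4+3+2+1 = 55.
Year 1: $161,645 × 10/55 = $29,390. Book value $169,755.
Year 2: $161,645 × 9/55 = $26,451. Book value $143,304.
Year 3: $161,645 × 8/55 = $23,512. Book value $119,792.
Year 4: $161,645 × 7/55 = $20,573. Book value $99,219.
Year 5: $161,645 × 6/55 = $17,634. Book value $81,585.
Year 6: $161,645 × 5/55 = $14,695. Book value $66,890.
Year 7: $161,645 × 4/55 = $11,756. Book value $55,134.
Accumulated through year 7 = $199,145 − $55,134 = $144,011.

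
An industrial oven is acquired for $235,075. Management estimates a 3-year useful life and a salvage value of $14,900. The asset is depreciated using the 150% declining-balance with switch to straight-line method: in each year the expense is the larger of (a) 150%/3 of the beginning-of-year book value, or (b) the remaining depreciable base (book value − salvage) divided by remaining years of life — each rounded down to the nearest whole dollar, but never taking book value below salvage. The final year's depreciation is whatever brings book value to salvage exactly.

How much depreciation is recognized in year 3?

$43,869

Depreciable base = $235,075 − $14,900 = $220,175.
Year 1: DB = ⌊$235,075 × 150%/3⌋ = $117,537; SL = ⌊$220,175/3⌋ = $73,391 → take DB $117,537. Book value $117,538.
Year 2: DB = ⌊$117,538 × 150%/3⌋ = $58,769; SL = ⌊$102,638/2⌋ = $51,319 → take DB $58,769. Book value $58,769.
Year 3 (final): $58,769 − $14,900 = $43,869. Book value $14,900.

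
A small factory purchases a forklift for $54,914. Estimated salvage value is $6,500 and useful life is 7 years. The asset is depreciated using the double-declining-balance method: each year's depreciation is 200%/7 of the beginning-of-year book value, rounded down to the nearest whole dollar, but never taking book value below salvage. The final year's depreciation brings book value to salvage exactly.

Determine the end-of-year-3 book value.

$20,013

Depreciable base = $54,914 − $6,500 = $48,414.
Year 1: ⌊$54,914 × 200%/7⌋ = $15,689. Book value $39,225.
Year 2: ⌊$39,225 × 200%/7⌋ = $11,207. Book value $28,018.
Year 3: ⌊$28,018 × 200%/7⌋ = $8,005. Book value $20,013.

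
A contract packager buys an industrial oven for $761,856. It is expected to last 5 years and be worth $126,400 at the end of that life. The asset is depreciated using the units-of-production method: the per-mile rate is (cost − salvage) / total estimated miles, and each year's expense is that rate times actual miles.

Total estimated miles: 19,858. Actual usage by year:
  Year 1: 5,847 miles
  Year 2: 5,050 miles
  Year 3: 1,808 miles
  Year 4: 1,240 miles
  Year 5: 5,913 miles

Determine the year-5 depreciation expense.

$189,216

Depreciable base = $761,856 − $126,400 = $635,456.
Rate = $635,456 / 19,858 miles = $32 per mile.
Year 1: 5,847 × $32 = $187,104. Book value $574,752.
Year 2: 5,050 × $32 = $161,600. Book value $413,152.
Year 3: 1,808 × $32 = $57,856. Book value $355,296.
Year 4: 1,240 × $32 = $39,680. Book value $315,616.
Year 5: 5,913 × $32 = $189,216. Book value $126,400.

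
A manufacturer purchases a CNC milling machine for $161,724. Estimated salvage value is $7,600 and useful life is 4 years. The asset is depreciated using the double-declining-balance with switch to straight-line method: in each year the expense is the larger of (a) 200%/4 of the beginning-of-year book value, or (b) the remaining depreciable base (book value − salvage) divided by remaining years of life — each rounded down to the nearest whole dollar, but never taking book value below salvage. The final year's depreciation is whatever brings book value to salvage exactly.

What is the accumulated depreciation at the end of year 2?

$121,293

Depreciable base = $161,724 − $7,600 = $154,124.
Year 1: DB = ⌊$161,724 × 200%/4⌋ = $80,862; SL = ⌊$154,124/4⌋ = $38,531 → take DB $80,862. Book value $80,862.
Year 2: DB = ⌊$80,862 × 200%/4⌋ = $40,431; SL = ⌊$73,262/3⌋ = $24,420 → take DB $40,431. Book value $40,431.
Accumulated through year 2 = $161,724 − $40,431 = $121,293.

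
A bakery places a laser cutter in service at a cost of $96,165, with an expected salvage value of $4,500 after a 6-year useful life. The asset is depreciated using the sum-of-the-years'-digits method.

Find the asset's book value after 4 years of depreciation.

Depreciable base = $96,165 − $4,500 = $91,665.
Sum of the years' digits = 6+5+4+3+2+1 = 21.
Year 1: $91,665 × 6/21 = $26,190. Book value $69,975.
Year 2: $91,665 × 5/21 = $21,825. Book value $48,150.
Year 3: $91,665 × 4/21 = $17,460. Book value $30,690.
Year 4: $91,665 × 3/21 = $13,095. Book value $17,595.

$17,595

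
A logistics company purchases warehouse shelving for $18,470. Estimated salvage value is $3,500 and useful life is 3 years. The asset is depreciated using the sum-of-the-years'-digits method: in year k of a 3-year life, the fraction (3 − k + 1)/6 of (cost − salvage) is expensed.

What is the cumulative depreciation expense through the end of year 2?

$12,475

Depreciable base = $18,470 − $3,500 = $14,970.
Sum of the years' digits = 3+2+1 = 6.
Year 1: $14,970 × 3/6 = $7,485. Book value $10,985.
Year 2: $14,970 × 2/6 = $4,990. Book value $5,995.
Accumulated through year 2 = $18,470 − $5,995 = $12,475.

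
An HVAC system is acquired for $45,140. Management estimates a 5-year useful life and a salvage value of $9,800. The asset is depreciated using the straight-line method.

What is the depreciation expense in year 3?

Depreciable base = $45,140 − $9,800 = $35,340.
Annual expense = $35,340 / 5 = $7,068.

$7,068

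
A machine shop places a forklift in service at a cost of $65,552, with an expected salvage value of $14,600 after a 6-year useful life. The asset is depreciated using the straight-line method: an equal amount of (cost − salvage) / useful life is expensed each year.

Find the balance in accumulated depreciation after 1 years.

$8,492

Depreciable base = $65,552 − $14,600 = $50,952.
Annual expense = $50,952 / 6 = $8,492.
End of year 1: book value $57,060.
Accumulated through year 1 = $65,552 − $57,060 = $8,492.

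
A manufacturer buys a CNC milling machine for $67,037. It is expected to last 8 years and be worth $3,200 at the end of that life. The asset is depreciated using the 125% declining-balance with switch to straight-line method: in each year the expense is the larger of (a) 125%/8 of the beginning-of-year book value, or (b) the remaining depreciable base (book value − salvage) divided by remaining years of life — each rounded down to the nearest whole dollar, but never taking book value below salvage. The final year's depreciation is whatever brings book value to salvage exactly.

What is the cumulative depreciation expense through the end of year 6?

$49,009

Depreciable base = $67,037 − $3,200 = $63,837.
Year 1: DB = ⌊$67,037 × 125%/8⌋ = $10,474; SL = ⌊$63,837/8⌋ = $7,979 → take DB $10,474. Book value $56,563.
Year 2: DB = ⌊$56,563 × 125%/8⌋ = $8,837; SL = ⌊$53,363/7⌋ = $7,623 → take DB $8,837. Book value $47,726.
Year 3: DB = ⌊$47,726 × 125%/8⌋ = $7,457; SL = ⌊$44,526/6⌋ = $7,421 → take DB $7,457. Book value $40,269.
Year 4: DB = ⌊$40,269 × 125%/8⌋ = $6,292; SL = ⌊$37,069/5⌋ = $7,413 → take SL $7,413. Book value $32,856.
Year 5: DB = ⌊$32,856 × 125%/8⌋ = $5,133; SL = ⌊$29,656/4⌋ = $7,414 → take SL $7,414. Book value $25,442.
Year 6: DB = ⌊$25,442 × 125%/8⌋ = $3,975; SL = ⌊$22,242/3⌋ = $7,414 → take SL $7,414. Book value $18,028.
Accumulated through year 6 = $67,037 − $18,028 = $49,009.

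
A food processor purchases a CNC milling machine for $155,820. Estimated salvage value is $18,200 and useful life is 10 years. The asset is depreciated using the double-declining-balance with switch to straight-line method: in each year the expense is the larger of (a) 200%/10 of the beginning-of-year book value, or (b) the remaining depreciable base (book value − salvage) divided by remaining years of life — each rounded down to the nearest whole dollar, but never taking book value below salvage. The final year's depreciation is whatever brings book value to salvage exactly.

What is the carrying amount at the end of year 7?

$32,679

Depreciable base = $155,820 − $18,200 = $137,620.
Year 1: DB = ⌊$155,820 × 200%/10⌋ = $31,164; SL = ⌊$137,620/10⌋ = $13,762 → take DB $31,164. Book value $124,656.
Year 2: DB = ⌊$124,656 × 200%/10⌋ = $24,931; SL = ⌊$106,456/9⌋ = $11,828 → take DB $24,931. Book value $99,725.
Year 3: DB = ⌊$99,725 × 200%/10⌋ = $19,945; SL = ⌊$81,525/8⌋ = $10,190 → take DB $19,945. Book value $79,780.
Year 4: DB = ⌊$79,780 × 200%/10⌋ = $15,956; SL = ⌊$61,580/7⌋ = $8,797 → take DB $15,956. Book value $63,824.
Year 5: DB = ⌊$63,824 × 200%/10⌋ = $12,764; SL = ⌊$45,624/6⌋ = $7,604 → take DB $12,764. Book value $51,060.
Year 6: DB = ⌊$51,060 × 200%/10⌋ = $10,212; SL = ⌊$32,860/5⌋ = $6,572 → take DB $10,212. Book value $40,848.
Year 7: DB = ⌊$40,848 × 200%/10⌋ = $8,169; SL = ⌊$22,648/4⌋ = $5,662 → take DB $8,169. Book value $32,679.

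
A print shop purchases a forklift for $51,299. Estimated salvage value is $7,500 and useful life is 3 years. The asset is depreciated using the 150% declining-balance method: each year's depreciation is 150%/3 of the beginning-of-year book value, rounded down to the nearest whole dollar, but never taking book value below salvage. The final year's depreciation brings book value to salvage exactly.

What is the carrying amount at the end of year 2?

Depreciable base = $51,299 − $7,500 = $43,799.
Year 1: ⌊$51,299 × 150%/3⌋ = $25,649. Book value $25,650.
Year 2: ⌊$25,650 × 150%/3⌋ = $12,825. Book value $12,825.

$12,825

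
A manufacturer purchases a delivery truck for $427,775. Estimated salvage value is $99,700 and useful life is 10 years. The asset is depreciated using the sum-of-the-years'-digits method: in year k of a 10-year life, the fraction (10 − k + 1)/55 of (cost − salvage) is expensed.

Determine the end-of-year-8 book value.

Depreciable base = $427,775 − $99,700 = $328,075.
Sum of the years' digits = 10+9+8+7+6+5+4+3+2+1 = 55.
Year 1: $328,075 × 10/55 = $59,650. Book value $368,125.
Year 2: $328,075 × 9/55 = $53,685. Book value $314,440.
Year 3: $328,075 × 8/55 = $47,720. Book value $266,720.
Year 4: $328,075 × 7/55 = $41,755. Book value $224,965.
Year 5: $328,075 × 6/55 = $35,790. Book value $189,175.
Year 6: $328,075 × 5/55 = $29,825. Book value $159,350.
Year 7: $328,075 × 4/55 = $23,860. Book value $135,490.
Year 8: $328,075 × 3/55 = $17,895. Book value $117,595.

$117,595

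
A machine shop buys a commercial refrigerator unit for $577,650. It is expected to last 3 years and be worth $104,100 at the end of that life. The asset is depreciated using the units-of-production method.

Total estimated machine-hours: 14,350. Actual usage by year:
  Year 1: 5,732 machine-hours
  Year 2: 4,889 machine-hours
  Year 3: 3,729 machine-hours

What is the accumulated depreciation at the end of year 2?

Depreciable base = $577,650 − $104,100 = $473,550.
Rate = $473,550 / 14,350 machine-hours = $33 per machine-hour.
Year 1: 5,732 × $33 = $189,156. Book value $388,494.
Year 2: 4,889 × $33 = $161,337. Book value $227,157.
Accumulated through year 2 = $577,650 − $227,157 = $350,493.

$350,493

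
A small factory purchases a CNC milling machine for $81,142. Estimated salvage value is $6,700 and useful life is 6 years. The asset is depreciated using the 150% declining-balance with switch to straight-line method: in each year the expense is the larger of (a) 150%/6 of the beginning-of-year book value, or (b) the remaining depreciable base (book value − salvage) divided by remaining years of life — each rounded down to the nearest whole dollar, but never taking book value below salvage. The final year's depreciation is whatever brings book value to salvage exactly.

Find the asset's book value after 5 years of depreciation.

Depreciable base = $81,142 − $6,700 = $74,442.
Year 1: DB = ⌊$81,142 × 150%/6⌋ = $20,285; SL = ⌊$74,442/6⌋ = $12,407 → take DB $20,285. Book value $60,857.
Year 2: DB = ⌊$60,857 × 150%/6⌋ = $15,214; SL = ⌊$54,157/5⌋ = $10,831 → take DB $15,214. Book value $45,643.
Year 3: DB = ⌊$45,643 × 150%/6⌋ = $11,410; SL = ⌊$38,943/4⌋ = $9,735 → take DB $11,410. Book value $34,233.
Year 4: DB = ⌊$34,233 × 150%/6⌋ = $8,558; SL = ⌊$27,533/3⌋ = $9,177 → take SL $9,177. Book value $25,056.
Year 5: DB = ⌊$25,056 × 150%/6⌋ = $6,264; SL = ⌊$18,356/2⌋ = $9,178 → take SL $9,178. Book value $15,878.

$15,878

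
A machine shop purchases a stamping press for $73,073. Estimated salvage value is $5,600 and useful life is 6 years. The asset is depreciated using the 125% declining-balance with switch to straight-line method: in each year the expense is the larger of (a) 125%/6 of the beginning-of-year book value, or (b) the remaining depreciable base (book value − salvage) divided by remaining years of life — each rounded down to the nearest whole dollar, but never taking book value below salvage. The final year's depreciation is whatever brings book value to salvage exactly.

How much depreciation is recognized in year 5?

Depreciable base = $73,073 − $5,600 = $67,473.
Year 1: DB = ⌊$73,073 × 125%/6⌋ = $15,223; SL = ⌊$67,473/6⌋ = $11,245 → take DB $15,223. Book value $57,850.
Year 2: DB = ⌊$57,850 × 125%/6⌋ = $12,052; SL = ⌊$52,250/5⌋ = $10,450 → take DB $12,052. Book value $45,798.
Year 3: DB = ⌊$45,798 × 125%/6⌋ = $9,541; SL = ⌊$40,198/4⌋ = $10,049 → take SL $10,049. Book value $35,749.
Year 4: DB = ⌊$35,749 × 125%/6⌋ = $7,447; SL = ⌊$30,149/3⌋ = $10,049 → take SL $10,049. Book value $25,700.
Year 5: DB = ⌊$25,700 × 125%/6⌋ = $5,354; SL = ⌊$20,100/2⌋ = $10,050 → take SL $10,050. Book value $15,650.

$10,050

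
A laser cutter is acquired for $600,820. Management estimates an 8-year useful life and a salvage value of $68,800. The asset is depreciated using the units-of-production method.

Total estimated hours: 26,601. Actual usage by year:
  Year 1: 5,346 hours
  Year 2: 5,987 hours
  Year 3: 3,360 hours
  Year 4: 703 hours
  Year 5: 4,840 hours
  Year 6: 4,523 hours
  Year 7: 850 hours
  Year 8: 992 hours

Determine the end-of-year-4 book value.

$292,900

Depreciable base = $600,820 − $68,800 = $532,020.
Rate = $532,020 / 26,601 hours = $20 per hour.
Year 1: 5,346 × $20 = $106,920. Book value $493,900.
Year 2: 5,987 × $20 = $119,740. Book value $374,160.
Year 3: 3,360 × $20 = $67,200. Book value $306,960.
Year 4: 703 × $20 = $14,060. Book value $292,900.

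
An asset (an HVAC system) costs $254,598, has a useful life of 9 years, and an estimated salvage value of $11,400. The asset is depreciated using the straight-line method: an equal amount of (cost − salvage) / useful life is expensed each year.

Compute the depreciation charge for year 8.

Depreciable base = $254,598 − $11,400 = $243,198.
Annual expense = $243,198 / 9 = $27,022.

$27,022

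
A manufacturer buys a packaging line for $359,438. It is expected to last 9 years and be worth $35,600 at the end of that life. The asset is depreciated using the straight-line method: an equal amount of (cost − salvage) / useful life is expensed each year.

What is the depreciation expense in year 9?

$35,982

Depreciable base = $359,438 − $35,600 = $323,838.
Annual expense = $323,838 / 9 = $35,982.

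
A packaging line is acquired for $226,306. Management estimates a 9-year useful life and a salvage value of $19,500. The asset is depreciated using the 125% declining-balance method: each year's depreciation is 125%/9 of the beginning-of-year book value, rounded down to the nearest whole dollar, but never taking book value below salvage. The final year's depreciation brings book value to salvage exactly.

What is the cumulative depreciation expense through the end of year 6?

Depreciable base = $226,306 − $19,500 = $206,806.
Year 1: ⌊$226,306 × 125%/9⌋ = $31,431. Book value $194,875.
Year 2: ⌊$194,875 × 125%/9⌋ = $27,065. Book value $167,810.
Year 3: ⌊$167,810 × 125%/9⌋ = $23,306. Book value $144,504.
Year 4: ⌊$144,504 × 125%/9⌋ = $20,070. Book value $124,434.
Year 5: ⌊$124,434 × 125%/9⌋ = $17,282. Book value $107,152.
Year 6: ⌊$107,152 × 125%/9⌋ = $14,882. Book value $92,270.
Accumulated through year 6 = $226,306 − $92,270 = $134,036.

$134,036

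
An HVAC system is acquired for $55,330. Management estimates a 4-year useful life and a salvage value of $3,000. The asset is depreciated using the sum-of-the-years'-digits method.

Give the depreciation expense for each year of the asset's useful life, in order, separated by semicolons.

Depreciable base = $55,330 − $3,000 = $52,330.
Sum of the years' digits = 4+3+2+1 = 10.
Year 1: $52,330 × 4/10 = $20,932. Book value $34,398.
Year 2: $52,330 × 3/10 = $15,699. Book value $18,699.
Year 3: $52,330 × 2/10 = $10,466. Book value $8,233.
Year 4: $52,330 × 1/10 = $5,233. Book value $3,000.

$20,932; $15,699; $10,466; $5,233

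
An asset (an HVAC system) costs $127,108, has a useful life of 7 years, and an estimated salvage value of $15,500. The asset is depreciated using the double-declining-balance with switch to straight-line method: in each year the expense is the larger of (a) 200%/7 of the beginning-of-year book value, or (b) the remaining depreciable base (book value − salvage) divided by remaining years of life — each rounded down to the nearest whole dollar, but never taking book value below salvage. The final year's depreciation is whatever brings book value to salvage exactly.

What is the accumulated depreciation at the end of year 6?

Depreciable base = $127,108 − $15,500 = $111,608.
Year 1: DB = ⌊$127,108 × 200%/7⌋ = $36,316; SL = ⌊$111,608/7⌋ = $15,944 → take DB $36,316. Book value $90,792.
Year 2: DB = ⌊$90,792 × 200%/7⌋ = $25,940; SL = ⌊$75,292/6⌋ = $12,548 → take DB $25,940. Book value $64,852.
Year 3: DB = ⌊$64,852 × 200%/7⌋ = $18,529; SL = ⌊$49,352/5⌋ = $9,870 → take DB $18,529. Book value $46,323.
Year 4: DB = ⌊$46,323 × 200%/7⌋ = $13,235; SL = ⌊$30,823/4⌋ = $7,705 → take DB $13,235. Book value $33,088.
Year 5: DB = ⌊$33,088 × 200%/7⌋ = $9,453; SL = ⌊$17,588/3⌋ = $5,862 → take DB $9,453. Book value $23,635.
Year 6: DB = ⌊$23,635 × 200%/7⌋ = $6,752; SL = ⌊$8,135/2⌋ = $4,067 → take DB $6,752. Book value $16,883.
Accumulated through year 6 = $127,108 − $16,883 = $110,225.

$110,225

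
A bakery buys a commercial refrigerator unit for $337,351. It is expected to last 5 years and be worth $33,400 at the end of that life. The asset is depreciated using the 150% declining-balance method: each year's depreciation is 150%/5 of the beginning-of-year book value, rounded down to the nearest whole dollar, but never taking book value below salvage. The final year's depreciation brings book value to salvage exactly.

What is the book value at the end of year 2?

Depreciable base = $337,351 − $33,400 = $303,951.
Year 1: ⌊$337,351 × 150%/5⌋ = $101,205. Book value $236,146.
Year 2: ⌊$236,146 × 150%/5⌋ = $70,843. Book value $165,303.

$165,303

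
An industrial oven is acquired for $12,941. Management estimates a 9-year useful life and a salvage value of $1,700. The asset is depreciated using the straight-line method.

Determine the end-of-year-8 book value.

$2,949

Depreciable base = $12,941 − $1,700 = $11,241.
Annual expense = $11,241 / 9 = $1,249.
End of year 1: book value $11,692.
End of year 2: book value $10,443.
End of year 3: book value $9,194.
End of year 4: book value $7,945.
End of year 5: book value $6,696.
End of year 6: book value $5,447.
End of year 7: book value $4,198.
End of year 8: book value $2,949.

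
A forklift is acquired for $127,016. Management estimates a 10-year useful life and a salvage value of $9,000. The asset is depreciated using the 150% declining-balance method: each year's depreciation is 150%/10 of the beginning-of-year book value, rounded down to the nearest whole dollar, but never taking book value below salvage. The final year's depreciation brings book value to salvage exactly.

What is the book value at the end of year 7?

Depreciable base = $127,016 − $9,000 = $118,016.
Year 1: ⌊$127,016 × 150%/10⌋ = $19,052. Book value $107,964.
Year 2: ⌊$107,964 × 150%/10⌋ = $16,194. Book value $91,770.
Year 3: ⌊$91,770 × 150%/10⌋ = $13,765. Book value $78,005.
Year 4: ⌊$78,005 × 150%/10⌋ = $11,700. Book value $66,305.
Year 5: ⌊$66,305 × 150%/10⌋ = $9,945. Book value $56,360.
Year 6: ⌊$56,360 × 150%/10⌋ = $8,454. Book value $47,906.
Year 7: ⌊$47,906 × 150%/10⌋ = $7,185. Book value $40,721.

$40,721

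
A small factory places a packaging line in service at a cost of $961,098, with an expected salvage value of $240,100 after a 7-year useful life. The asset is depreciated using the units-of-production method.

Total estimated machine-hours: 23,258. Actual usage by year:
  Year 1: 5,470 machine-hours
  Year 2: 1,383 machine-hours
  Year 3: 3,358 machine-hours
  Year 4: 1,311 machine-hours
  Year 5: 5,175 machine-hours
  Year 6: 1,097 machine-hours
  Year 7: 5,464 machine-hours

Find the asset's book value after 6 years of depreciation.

Depreciable base = $961,098 − $240,100 = $720,998.
Rate = $720,998 / 23,258 machine-hours = $31 per machine-hour.
Year 1: 5,470 × $31 = $169,570. Book value $791,528.
Year 2: 1,383 × $31 = $42,873. Book value $748,655.
Year 3: 3,358 × $31 = $104,098. Book value $644,557.
Year 4: 1,311 × $31 = $40,641. Book value $603,916.
Year 5: 5,175 × $31 = $160,425. Book value $443,491.
Year 6: 1,097 × $31 = $34,007. Book value $409,484.

$409,484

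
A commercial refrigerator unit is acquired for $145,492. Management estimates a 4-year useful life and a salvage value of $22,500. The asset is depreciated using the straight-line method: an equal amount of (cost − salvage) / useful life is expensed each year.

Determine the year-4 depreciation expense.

Depreciable base = $145,492 − $22,500 = $122,992.
Annual expense = $122,992 / 4 = $30,748.

$30,748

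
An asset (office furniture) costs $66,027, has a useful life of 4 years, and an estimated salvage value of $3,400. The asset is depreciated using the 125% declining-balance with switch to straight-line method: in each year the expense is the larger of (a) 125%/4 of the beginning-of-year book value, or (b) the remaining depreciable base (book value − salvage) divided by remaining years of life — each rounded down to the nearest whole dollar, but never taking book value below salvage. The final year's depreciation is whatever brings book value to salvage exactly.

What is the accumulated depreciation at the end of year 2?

$34,818

Depreciable base = $66,027 − $3,400 = $62,627.
Year 1: DB = ⌊$66,027 × 125%/4⌋ = $20,633; SL = ⌊$62,627/4⌋ = $15,656 → take DB $20,633. Book value $45,394.
Year 2: DB = ⌊$45,394 × 125%/4⌋ = $14,185; SL = ⌊$41,994/3⌋ = $13,998 → take DB $14,185. Book value $31,209.
Accumulated through year 2 = $66,027 − $31,209 = $34,818.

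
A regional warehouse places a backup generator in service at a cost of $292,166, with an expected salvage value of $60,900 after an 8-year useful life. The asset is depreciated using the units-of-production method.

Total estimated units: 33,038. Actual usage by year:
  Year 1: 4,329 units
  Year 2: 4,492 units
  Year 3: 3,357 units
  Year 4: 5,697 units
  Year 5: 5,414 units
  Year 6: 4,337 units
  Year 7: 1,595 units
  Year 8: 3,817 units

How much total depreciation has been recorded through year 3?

Depreciable base = $292,166 − $60,900 = $231,266.
Rate = $231,266 / 33,038 units = $7 per unit.
Year 1: 4,329 × $7 = $30,303. Book value $261,863.
Year 2: 4,492 × $7 = $31,444. Book value $230,419.
Year 3: 3,357 × $7 = $23,499. Book value $206,920.
Accumulated through year 3 = $292,166 − $206,920 = $85,246.

$85,246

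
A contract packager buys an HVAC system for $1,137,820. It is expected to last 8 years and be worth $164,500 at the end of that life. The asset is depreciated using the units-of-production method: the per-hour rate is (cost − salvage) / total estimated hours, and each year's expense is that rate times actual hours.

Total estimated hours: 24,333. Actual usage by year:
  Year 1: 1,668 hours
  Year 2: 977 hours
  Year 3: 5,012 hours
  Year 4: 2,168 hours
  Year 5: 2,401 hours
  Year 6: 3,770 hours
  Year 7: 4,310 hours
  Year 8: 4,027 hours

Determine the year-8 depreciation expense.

Depreciable base = $1,137,820 − $164,500 = $973,320.
Rate = $973,320 / 24,333 hours = $40 per hour.
Year 1: 1,668 × $40 = $66,720. Book value $1,071,100.
Year 2: 977 × $40 = $39,080. Book value $1,032,020.
Year 3: 5,012 × $40 = $200,480. Book value $831,540.
Year 4: 2,168 × $40 = $86,720. Book value $744,820.
Year 5: 2,401 × $40 = $96,040. Book value $648,780.
Year 6: 3,770 × $40 = $150,800. Book value $497,980.
Year 7: 4,310 × $40 = $172,400. Book value $325,580.
Year 8: 4,027 × $40 = $161,080. Book value $164,500.

$161,080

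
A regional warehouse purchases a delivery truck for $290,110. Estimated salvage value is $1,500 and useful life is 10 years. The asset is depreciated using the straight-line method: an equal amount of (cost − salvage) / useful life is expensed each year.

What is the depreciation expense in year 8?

$28,861

Depreciable base = $290,110 − $1,500 = $288,610.
Annual expense = $288,610 / 10 = $28,861.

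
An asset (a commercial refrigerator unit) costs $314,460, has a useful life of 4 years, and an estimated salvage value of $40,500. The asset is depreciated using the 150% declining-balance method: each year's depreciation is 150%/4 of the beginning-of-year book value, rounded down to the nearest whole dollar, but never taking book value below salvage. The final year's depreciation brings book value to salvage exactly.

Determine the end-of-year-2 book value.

$122,837

Depreciable base = $314,460 − $40,500 = $273,960.
Year 1: ⌊$314,460 × 150%/4⌋ = $117,922. Book value $196,538.
Year 2: ⌊$196,538 × 150%/4⌋ = $73,701. Book value $122,837.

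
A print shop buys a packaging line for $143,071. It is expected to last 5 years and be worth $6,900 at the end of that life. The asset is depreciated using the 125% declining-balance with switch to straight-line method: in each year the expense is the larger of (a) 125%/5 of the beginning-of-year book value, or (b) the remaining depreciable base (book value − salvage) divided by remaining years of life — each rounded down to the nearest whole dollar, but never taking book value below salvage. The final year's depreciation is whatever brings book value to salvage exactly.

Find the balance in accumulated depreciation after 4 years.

$111,645

Depreciable base = $143,071 − $6,900 = $136,171.
Year 1: DB = ⌊$143,071 × 125%/5⌋ = $35,767; SL = ⌊$136,171/5⌋ = $27,234 → take DB $35,767. Book value $107,304.
Year 2: DB = ⌊$107,304 × 125%/5⌋ = $26,826; SL = ⌊$100,404/4⌋ = $25,101 → take DB $26,826. Book value $80,478.
Year 3: DB = ⌊$80,478 × 125%/5⌋ = $20,119; SL = ⌊$73,578/3⌋ = $24,526 → take SL $24,526. Book value $55,952.
Year 4: DB = ⌊$55,952 × 125%/5⌋ = $13,988; SL = ⌊$49,052/2⌋ = $24,526 → take SL $24,526. Book value $31,426.
Accumulated through year 4 = $143,071 − $31,426 = $111,645.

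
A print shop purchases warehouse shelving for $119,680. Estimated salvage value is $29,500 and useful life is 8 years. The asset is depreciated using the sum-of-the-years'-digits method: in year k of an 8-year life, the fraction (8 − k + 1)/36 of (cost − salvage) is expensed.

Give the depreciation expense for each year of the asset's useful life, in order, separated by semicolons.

$20,040; $17,535; $15,030; $12,525; $10,020; $7,515; $5,010; $2,505

Depreciable base = $119,680 − $29,500 = $90,180.
Sum of the years' digits = 8+7+6+5+4+3+2+1 = 36.
Year 1: $90,180 × 8/36 = $20,040. Book value $99,640.
Year 2: $90,180 × 7/36 = $17,535. Book value $82,105.
Year 3: $90,180 × 6/36 = $15,030. Book value $67,075.
Year 4: $90,180 × 5/36 = $12,525. Book value $54,550.
Year 5: $90,180 × 4/36 = $10,020. Book value $44,530.
Year 6: $90,180 × 3/36 = $7,515. Book value $37,015.
Year 7: $90,180 × 2/36 = $5,010. Book value $32,005.
Year 8: $90,180 × 1/36 = $2,505. Book value $29,500.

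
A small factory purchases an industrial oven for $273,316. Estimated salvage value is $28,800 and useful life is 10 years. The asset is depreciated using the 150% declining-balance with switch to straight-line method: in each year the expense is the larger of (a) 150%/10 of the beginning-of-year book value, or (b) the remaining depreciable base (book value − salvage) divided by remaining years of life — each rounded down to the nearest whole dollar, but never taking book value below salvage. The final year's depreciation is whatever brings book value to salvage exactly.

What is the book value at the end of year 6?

$102,780

Depreciable base = $273,316 − $28,800 = $244,516.
Year 1: DB = ⌊$273,316 × 150%/10⌋ = $40,997; SL = ⌊$244,516/10⌋ = $24,451 → take DB $40,997. Book value $232,319.
Year 2: DB = ⌊$232,319 × 150%/10⌋ = $34,847; SL = ⌊$203,519/9⌋ = $22,613 → take DB $34,847. Book value $197,472.
Year 3: DB = ⌊$197,472 × 150%/10⌋ = $29,620; SL = ⌊$168,672/8⌋ = $21,084 → take DB $29,620. Book value $167,852.
Year 4: DB = ⌊$167,852 × 150%/10⌋ = $25,177; SL = ⌊$139,052/7⌋ = $19,864 → take DB $25,177. Book value $142,675.
Year 5: DB = ⌊$142,675 × 150%/10⌋ = $21,401; SL = ⌊$113,875/6⌋ = $18,979 → take DB $21,401. Book value $121,274.
Year 6: DB = ⌊$121,274 × 150%/10⌋ = $18,191; SL = ⌊$92,474/5⌋ = $18,494 → take SL $18,494. Book value $102,780.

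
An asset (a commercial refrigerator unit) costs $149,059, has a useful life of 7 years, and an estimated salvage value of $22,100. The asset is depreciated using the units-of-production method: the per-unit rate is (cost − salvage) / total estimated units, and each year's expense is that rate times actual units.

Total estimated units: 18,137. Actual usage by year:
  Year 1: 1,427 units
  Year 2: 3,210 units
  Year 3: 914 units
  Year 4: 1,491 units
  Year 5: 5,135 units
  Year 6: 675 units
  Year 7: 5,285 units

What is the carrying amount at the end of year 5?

$63,820

Depreciable base = $149,059 − $22,100 = $126,959.
Rate = $126,959 / 18,137 units = $7 per unit.
Year 1: 1,427 × $7 = $9,989. Book value $139,070.
Year 2: 3,210 × $7 = $22,470. Book value $116,600.
Year 3: 914 × $7 = $6,398. Book value $110,202.
Year 4: 1,491 × $7 = $10,437. Book value $99,765.
Year 5: 5,135 × $7 = $35,945. Book value $63,820.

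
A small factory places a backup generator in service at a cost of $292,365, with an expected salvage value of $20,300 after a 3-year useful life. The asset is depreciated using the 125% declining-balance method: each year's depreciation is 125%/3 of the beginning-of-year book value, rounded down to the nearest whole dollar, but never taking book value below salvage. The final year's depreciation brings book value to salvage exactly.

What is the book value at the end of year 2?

$99,486

Depreciable base = $292,365 − $20,300 = $272,065.
Year 1: ⌊$292,365 × 125%/3⌋ = $121,818. Book value $170,547.
Year 2: ⌊$170,547 × 125%/3⌋ = $71,061. Book value $99,486.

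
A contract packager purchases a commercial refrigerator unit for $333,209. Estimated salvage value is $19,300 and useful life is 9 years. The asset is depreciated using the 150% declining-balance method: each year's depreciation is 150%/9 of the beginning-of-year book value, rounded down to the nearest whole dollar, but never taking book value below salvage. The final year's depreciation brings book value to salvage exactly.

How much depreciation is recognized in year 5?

$26,782

Depreciable base = $333,209 − $19,300 = $313,909.
Year 1: ⌊$333,209 × 150%/9⌋ = $55,534. Book value $277,675.
Year 2: ⌊$277,675 × 150%/9⌋ = $46,279. Book value $231,396.
Year 3: ⌊$231,396 × 150%/9⌋ = $38,566. Book value $192,830.
Year 4: ⌊$192,830 × 150%/9⌋ = $32,138. Book value $160,692.
Year 5: ⌊$160,692 × 150%/9⌋ = $26,782. Book value $133,910.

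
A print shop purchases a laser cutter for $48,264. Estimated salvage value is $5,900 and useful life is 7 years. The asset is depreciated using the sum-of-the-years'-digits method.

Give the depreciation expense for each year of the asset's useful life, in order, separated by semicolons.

Depreciable base = $48,264 − $5,900 = $42,364.
Sum of the years' digits = 7+6+5+4+3+2+1 = 28.
Year 1: $42,364 × 7/28 = $10,591. Book value $37,673.
Year 2: $42,364 × 6/28 = $9,078. Book value $28,595.
Year 3: $42,364 × 5/28 = $7,565. Book value $21,030.
Year 4: $42,364 × 4/28 = $6,052. Book value $14,978.
Year 5: $42,364 × 3/28 = $4,539. Book value $10,439.
Year 6: $42,364 × 2/28 = $3,026. Book value $7,413.
Year 7: $42,364 × 1/28 = $1,513. Book value $5,900.

$10,591; $9,078; $7,565; $6,052; $4,539; $3,026; $1,513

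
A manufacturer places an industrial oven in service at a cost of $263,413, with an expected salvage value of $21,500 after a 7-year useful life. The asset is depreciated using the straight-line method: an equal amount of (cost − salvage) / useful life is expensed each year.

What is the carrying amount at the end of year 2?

$194,295

Depreciable base = $263,413 − $21,500 = $241,913.
Annual expense = $241,913 / 7 = $34,559.
End of year 1: book value $228,854.
End of year 2: book value $194,295.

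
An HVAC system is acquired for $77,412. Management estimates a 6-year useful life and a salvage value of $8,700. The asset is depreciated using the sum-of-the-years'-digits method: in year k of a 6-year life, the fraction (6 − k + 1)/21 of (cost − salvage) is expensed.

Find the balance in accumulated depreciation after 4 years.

$58,896

Depreciable base = $77,412 − $8,700 = $68,712.
Sum of the years' digits = 6+5+4+3+2+1 = 21.
Year 1: $68,712 × 6/21 = $19,632. Book value $57,780.
Year 2: $68,712 × 5/21 = $16,360. Book value $41,420.
Year 3: $68,712 × 4/21 = $13,088. Book value $28,332.
Year 4: $68,712 × 3/21 = $9,816. Book value $18,516.
Accumulated through year 4 = $77,412 − $18,516 = $58,896.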